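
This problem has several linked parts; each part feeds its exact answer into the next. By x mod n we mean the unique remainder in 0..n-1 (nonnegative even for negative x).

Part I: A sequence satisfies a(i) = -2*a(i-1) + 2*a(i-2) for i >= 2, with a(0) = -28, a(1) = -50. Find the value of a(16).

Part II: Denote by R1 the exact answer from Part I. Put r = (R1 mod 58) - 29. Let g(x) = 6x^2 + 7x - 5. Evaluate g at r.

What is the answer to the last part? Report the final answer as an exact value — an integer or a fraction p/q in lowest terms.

644

Part I: a(2) = -2*(-50) + 2*(-28) = 44; iterating: a(2)=44, a(3)=-188, a(4)=464, a(5)=-1304, a(6)=3536, a(7)=-9680, a(8)=26432, a(9)=-72224, a(10)=197312, a(11)=-539072, a(12)=1472768, a(13)=-4023680, a(14)=10992896, a(15)=-30033152, a(16)=82052096; answer 82052096
Part II: R1 = 82052096; r = -11; 6*(-11)^2 + 7*(-11)^1 - 5 = (726) + (-77) + (-5) = 644; answer 644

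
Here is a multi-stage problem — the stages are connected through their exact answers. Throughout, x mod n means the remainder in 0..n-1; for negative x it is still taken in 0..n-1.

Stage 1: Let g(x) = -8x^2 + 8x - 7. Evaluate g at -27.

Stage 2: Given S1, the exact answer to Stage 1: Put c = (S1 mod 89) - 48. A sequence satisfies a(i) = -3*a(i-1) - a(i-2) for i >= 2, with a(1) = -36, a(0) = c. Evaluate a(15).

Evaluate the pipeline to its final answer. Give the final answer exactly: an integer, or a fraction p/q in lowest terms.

-17876622

Stage 1: -8*(-27)^2 + 8*(-27)^1 - 7 = (-5832) + (-216) + (-7) = -6055; answer -6055
Stage 2: S1 = -6055; c = 38; a(2) = -3*(-36) - 1*(38) = 70; iterating: a(2)=70, a(3)=-174, a(4)=452, a(5)=-1182, a(6)=3094, a(7)=-8100, a(8)=21206, a(9)=-55518, a(10)=145348, a(11)=-380526, a(12)=996230, a(13)=-2608164, a(14)=6828262, a(15)=-17876622; answer -17876622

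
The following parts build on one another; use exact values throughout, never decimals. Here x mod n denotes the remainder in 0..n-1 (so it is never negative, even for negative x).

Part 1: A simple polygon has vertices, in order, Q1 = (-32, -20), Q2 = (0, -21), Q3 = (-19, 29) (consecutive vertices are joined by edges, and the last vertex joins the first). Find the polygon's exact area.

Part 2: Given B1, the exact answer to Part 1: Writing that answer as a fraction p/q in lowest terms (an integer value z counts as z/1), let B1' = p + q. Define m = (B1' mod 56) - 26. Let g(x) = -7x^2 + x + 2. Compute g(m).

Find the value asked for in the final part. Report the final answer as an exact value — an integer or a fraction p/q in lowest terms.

Part 1: cross terms: (-32*-21 - 0*-20)=672, (0*29 - -19*-21)=-399, (-19*-20 - -32*29)=1308; twice the area = |1581| = 1581; area = 1581/2; answer 1581/2
Part 2: B1 = 1581/2; threaded value p + q = 1583; m = -11; -7*(-11)^2 + 1*(-11)^1 + 2 = (-847) + (-11) + (2) = -856; answer -856

-856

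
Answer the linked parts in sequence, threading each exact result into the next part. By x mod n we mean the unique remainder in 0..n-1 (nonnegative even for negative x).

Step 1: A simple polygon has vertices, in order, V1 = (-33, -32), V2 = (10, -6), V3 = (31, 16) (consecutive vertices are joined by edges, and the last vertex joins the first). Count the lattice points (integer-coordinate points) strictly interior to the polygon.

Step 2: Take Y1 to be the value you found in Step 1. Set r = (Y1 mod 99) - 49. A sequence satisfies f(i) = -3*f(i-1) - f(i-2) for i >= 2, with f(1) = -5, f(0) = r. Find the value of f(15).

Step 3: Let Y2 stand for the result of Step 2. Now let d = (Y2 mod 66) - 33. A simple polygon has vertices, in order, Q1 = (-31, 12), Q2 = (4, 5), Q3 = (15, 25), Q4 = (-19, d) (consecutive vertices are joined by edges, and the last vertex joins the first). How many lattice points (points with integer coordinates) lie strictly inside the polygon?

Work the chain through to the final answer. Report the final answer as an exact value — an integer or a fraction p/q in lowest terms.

Step 1: cross terms: (-33*-6 - 10*-32)=518, (10*16 - 31*-6)=346, (31*-32 - -33*16)=-464; twice the area = |400| = 400; area = 200; boundary points = 1 + 1 + 16 = 18; strictly interior points = area - boundary/2 + 1 = 192; answer 192
Step 2: Y1 = 192; r = 44; f(2) = -3*(-5) - 1*(44) = -29; iterating: f(2)=-29, f(3)=92, f(4)=-247, f(5)=649, f(6)=-1700, f(7)=4451, f(8)=-11653, f(9)=30508, f(10)=-79871, f(11)=209105, f(12)=-547444, f(13)=1433227, f(14)=-3752237, f(15)=9823484; answer 9823484
Step 3: Y2 = 9823484; d = 11; cross terms: (-31*5 - 4*12)=-203, (4*25 - 15*5)=25, (15*11 - -19*25)=640, (-19*12 - -31*11)=113; twice the area = |575| = 575; area = 575/2; boundary points = 7 + 1 + 2 + 1 = 11; strictly interior points = area - boundary/2 + 1 = 283; answer 283

283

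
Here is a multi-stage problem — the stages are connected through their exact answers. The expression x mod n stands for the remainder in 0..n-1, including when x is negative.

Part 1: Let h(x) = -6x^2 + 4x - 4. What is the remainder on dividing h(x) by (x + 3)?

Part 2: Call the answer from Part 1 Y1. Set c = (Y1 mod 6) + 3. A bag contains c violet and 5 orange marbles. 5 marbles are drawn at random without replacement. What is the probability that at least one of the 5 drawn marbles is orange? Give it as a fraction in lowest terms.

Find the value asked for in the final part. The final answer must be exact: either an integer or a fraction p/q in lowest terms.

Part 1: remainder = value at the root: -6*(-3)^2 + 4*(-3)^1 - 4 = (-54) + (-12) + (-4) = -70; answer -70
Part 2: Y1 = -70; c = 5; total draws C(10,5) = 252; complement C(5,5) = 1; favorable 252 - 1 = 251; P = 251/252; answer 251/252

251/252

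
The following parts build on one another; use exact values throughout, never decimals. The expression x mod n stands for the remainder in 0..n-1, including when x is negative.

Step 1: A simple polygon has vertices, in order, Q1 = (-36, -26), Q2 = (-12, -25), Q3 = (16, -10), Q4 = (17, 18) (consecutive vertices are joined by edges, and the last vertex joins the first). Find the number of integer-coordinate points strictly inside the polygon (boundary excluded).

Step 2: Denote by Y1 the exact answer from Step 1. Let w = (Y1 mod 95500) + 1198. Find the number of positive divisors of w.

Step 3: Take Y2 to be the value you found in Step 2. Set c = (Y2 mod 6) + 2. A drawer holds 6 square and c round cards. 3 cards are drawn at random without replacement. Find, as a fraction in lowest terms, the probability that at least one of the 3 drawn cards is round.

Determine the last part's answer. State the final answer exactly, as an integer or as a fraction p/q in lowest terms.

Step 1: cross terms: (-36*-25 - -12*-26)=588, (-12*-10 - 16*-25)=520, (16*18 - 17*-10)=458, (17*-26 - -36*18)=206; twice the area = |1772| = 1772; area = 886; boundary points = 1 + 1 + 1 + 1 = 4; strictly interior points = area - boundary/2 + 1 = 885; answer 885
Step 2: Y1 = 885; w = 2083; 2083 is prime, so its only divisors are 1 and 2083; count = 2; answer 2
Step 3: Y2 = 2; c = 4; total draws C(10,3) = 120; complement C(6,3) = 20; favorable 120 - 20 = 100; P = 5/6; answer 5/6

5/6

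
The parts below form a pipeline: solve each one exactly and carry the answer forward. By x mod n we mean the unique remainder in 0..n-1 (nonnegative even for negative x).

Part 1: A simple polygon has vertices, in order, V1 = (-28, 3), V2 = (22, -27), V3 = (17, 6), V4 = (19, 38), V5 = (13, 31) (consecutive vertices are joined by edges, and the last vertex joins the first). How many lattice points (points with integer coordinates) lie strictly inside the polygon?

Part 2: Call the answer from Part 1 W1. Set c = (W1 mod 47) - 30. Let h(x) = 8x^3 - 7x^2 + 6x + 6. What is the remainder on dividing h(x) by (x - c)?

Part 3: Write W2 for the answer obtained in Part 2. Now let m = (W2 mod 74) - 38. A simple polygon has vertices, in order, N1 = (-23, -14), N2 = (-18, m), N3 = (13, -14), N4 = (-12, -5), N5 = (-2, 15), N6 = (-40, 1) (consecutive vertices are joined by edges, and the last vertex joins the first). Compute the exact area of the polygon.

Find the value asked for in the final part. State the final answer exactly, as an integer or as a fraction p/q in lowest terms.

Part 1: cross terms: (-28*-27 - 22*3)=690, (22*6 - 17*-27)=591, (17*38 - 19*6)=532, (19*31 - 13*38)=95, (13*3 - -28*31)=907; twice the area = |2815| = 2815; area = 2815/2; boundary points = 10 + 1 + 2 + 1 + 1 = 15; strictly interior points = area - boundary/2 + 1 = 1401; answer 1401
Part 2: W1 = 1401; c = 8; remainder = value at the root: 8*(8)^3 - 7*(8)^2 + 6*(8)^1 + 6 = (4096) + (-448) + (48) + (6) = 3702; answer 3702
Part 3: W2 = 3702; m = -36; cross terms: (-23*-36 - -18*-14)=576, (-18*-14 - 13*-36)=720, (13*-5 - -12*-14)=-233, (-12*15 - -2*-5)=-190, (-2*1 - -40*15)=598, (-40*-14 - -23*1)=583; twice the area = |2054| = 2054; area = 1027; answer 1027

1027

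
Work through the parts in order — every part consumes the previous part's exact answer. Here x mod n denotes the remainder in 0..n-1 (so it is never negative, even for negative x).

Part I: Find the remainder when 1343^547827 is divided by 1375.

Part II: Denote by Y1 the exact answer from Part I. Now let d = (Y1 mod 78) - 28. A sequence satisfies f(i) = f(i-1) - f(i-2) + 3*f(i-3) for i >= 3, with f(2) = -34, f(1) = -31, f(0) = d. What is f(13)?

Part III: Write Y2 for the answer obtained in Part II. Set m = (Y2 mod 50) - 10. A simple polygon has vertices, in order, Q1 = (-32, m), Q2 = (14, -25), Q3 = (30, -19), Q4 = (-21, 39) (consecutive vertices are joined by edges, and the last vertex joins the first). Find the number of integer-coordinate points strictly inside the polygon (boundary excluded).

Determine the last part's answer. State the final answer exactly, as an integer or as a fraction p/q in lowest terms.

1387

Part I: squarings mod 1375: 1343^1=1343, 1343^2=1024, 1343^4=826, 1343^8=276, 1343^16=551, 1343^32=1101, 1343^64=826, 1343^128=276, 1343^256=551, 1343^512=1101, 1343^1024=826, 1343^2048=276, 1343^4096=551, 1343^8192=1101, 1343^16384=826, 1343^32768=276, 1343^65536=551, 1343^131072=1101, 1343^262144=826, 1343^524288=276; 1343^547827 = 1343^1 * 1343^2 * 1343^16 * 1343^32 * 1343^64 * 1343^128 * 1343^256 * 1343^512 * 1343^2048 * 1343^4096 * 1343^16384 * 1343^524288 = 507 (mod 1375); answer 507
Part II: Y1 = 507; d = 11; f(3) = 1*(-34) - 1*(-31) + 3*(11) = 30; iterating: f(3)=30, f(4)=-29, f(5)=-161, f(6)=-42, f(7)=32, f(8)=-409, f(9)=-567, f(10)=-62, f(11)=-722, f(12)=-2361, f(13)=-1825; answer -1825
Part III: Y2 = -1825; m = 15; cross terms: (-32*-25 - 14*15)=590, (14*-19 - 30*-25)=484, (30*39 - -21*-19)=771, (-21*15 - -32*39)=933; twice the area = |2778| = 2778; area = 1389; boundary points = 2 + 2 + 1 + 1 = 6; strictly interior points = area - boundary/2 + 1 = 1387; answer 1387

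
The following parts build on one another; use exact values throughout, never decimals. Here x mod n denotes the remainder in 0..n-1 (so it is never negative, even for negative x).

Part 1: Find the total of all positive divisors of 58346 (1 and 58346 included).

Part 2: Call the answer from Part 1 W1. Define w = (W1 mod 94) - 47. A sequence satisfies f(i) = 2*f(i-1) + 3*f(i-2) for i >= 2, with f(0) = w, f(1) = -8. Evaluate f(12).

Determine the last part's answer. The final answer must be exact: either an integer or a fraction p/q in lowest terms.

-6244459

Part 1: 58346 = 2 * 29173; sigma = (1 + 2) * (1 + 29173) = 3 * 29174 = 87522; answer 87522
Part 2: W1 = 87522; w = -39; f(2) = 2*(-8) + 3*(-39) = -133; iterating: f(2)=-133, f(3)=-290, f(4)=-979, f(5)=-2828, f(6)=-8593, f(7)=-25670, f(8)=-77119, f(9)=-231248, f(10)=-693853, f(11)=-2081450, f(12)=-6244459; answer -6244459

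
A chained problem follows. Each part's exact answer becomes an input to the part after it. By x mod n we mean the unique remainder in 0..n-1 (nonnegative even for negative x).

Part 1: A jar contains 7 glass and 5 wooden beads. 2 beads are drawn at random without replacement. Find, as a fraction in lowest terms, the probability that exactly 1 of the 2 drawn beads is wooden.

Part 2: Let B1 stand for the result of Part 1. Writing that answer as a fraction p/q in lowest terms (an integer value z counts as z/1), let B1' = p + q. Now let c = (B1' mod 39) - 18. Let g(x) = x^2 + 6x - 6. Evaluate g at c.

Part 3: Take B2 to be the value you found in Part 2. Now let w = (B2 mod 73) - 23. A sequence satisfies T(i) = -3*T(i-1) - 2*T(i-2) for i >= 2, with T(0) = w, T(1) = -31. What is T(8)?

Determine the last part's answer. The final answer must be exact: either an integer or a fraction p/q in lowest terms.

Part 1: total draws C(12,2) = 66; favorable C(5,1)*C(7,1) = 35; P = 35/66; answer 35/66
Part 2: B1 = 35/66; threaded value p + q = 101; c = 5; 1*(5)^2 + 6*(5)^1 - 6 = (25) + (30) + (-6) = 49; answer 49
Part 3: B2 = 49; w = 26; T(2) = -3*(-31) - 2*(26) = 41; iterating: T(2)=41, T(3)=-61, T(4)=101, T(5)=-181, T(6)=341, T(7)=-661, T(8)=1301; answer 1301

1301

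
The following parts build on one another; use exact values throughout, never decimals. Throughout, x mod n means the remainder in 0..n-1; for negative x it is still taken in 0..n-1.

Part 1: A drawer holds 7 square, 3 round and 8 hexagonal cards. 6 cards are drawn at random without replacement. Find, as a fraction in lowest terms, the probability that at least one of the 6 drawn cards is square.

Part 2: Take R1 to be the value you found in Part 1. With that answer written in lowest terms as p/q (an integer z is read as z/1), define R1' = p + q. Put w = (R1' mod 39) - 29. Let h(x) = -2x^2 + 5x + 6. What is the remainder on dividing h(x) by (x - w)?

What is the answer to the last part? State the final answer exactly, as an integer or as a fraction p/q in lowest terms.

-456

Part 1: total draws C(18,6) = 18564; complement C(11,6) = 462; favorable 18564 - 462 = 18102; P = 431/442; answer 431/442
Part 2: R1 = 431/442; threaded value p + q = 873; w = -14; remainder = value at the root: -2*(-14)^2 + 5*(-14)^1 + 6 = (-392) + (-70) + (6) = -456; answer -456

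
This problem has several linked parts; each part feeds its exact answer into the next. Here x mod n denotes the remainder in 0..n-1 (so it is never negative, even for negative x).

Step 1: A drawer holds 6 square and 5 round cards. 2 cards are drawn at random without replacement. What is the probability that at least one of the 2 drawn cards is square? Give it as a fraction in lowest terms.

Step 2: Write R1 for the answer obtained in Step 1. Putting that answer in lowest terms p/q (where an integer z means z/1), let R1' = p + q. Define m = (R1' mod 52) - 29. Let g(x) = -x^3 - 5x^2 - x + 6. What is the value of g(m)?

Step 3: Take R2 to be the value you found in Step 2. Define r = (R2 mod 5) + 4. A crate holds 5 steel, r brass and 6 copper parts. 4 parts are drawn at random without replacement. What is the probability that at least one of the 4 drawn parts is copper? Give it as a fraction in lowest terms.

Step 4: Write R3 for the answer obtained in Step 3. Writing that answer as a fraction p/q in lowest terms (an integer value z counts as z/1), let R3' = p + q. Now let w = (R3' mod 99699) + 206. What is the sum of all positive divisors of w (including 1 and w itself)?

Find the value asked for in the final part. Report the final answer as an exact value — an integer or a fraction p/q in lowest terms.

Step 1: total draws C(11,2) = 55; complement C(5,2) = 10; favorable 55 - 10 = 45; P = 9/11; answer 9/11
Step 2: R1 = 9/11; threaded value p + q = 20; m = -9; -1*(-9)^3 - 5*(-9)^2 - 1*(-9)^1 + 6 = (729) + (-405) + (9) + (6) = 339; answer 339
Step 3: R2 = 339; r = 8; total draws C(19,4) = 3876; complement C(13,4) = 715; favorable 3876 - 715 = 3161; P = 3161/3876; answer 3161/3876
Step 4: R3 = 3161/3876; threaded value p + q = 7037; w = 7243; 7243 is prime, so its only divisors are 1 and 7243; sigma = 1 + 7243 = 7244; answer 7244

7244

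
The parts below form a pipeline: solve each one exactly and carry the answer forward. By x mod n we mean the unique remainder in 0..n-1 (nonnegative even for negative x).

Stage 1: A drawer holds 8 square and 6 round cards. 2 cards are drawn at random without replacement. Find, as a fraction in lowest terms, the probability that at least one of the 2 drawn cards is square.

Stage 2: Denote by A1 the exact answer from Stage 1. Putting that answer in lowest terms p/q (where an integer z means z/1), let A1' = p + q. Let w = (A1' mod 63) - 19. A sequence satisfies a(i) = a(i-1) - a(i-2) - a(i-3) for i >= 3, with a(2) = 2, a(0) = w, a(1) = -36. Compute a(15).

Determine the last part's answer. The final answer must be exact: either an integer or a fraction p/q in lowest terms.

-428

Stage 1: total draws C(14,2) = 91; complement C(6,2) = 15; favorable 91 - 15 = 76; P = 76/91; answer 76/91
Stage 2: A1 = 76/91; threaded value p + q = 167; w = 22; a(3) = 1*(2) - 1*(-36) - 1*(22) = 16; iterating: a(3)=16, a(4)=50, a(5)=32, a(6)=-34, a(7)=-116, a(8)=-114, a(9)=36, a(10)=266, a(11)=344, a(12)=42, a(13)=-568, a(14)=-954, a(15)=-428; answer -428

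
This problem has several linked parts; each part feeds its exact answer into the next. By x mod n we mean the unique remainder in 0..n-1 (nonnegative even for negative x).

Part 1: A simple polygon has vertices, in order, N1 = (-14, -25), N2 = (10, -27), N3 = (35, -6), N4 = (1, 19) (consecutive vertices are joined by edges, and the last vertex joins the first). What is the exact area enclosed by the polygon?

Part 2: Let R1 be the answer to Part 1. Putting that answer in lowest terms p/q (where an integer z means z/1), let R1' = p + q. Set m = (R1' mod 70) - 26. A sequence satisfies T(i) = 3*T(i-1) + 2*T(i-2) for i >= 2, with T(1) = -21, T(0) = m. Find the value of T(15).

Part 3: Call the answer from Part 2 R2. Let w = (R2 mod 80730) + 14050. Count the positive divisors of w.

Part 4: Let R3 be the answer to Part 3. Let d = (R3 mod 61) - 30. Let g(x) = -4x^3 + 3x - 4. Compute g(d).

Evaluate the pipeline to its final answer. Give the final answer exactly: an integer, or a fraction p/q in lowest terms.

42522

Part 1: cross terms: (-14*-27 - 10*-25)=628, (10*-6 - 35*-27)=885, (35*19 - 1*-6)=671, (1*-25 - -14*19)=241; twice the area = |2425| = 2425; area = 2425/2; answer 2425/2
Part 2: R1 = 2425/2; threaded value p + q = 2427; m = 21; T(2) = 3*(-21) + 2*(21) = -21; iterating: T(2)=-21, T(3)=-105, T(4)=-357, T(5)=-1281, T(6)=-4557, T(7)=-16233, T(8)=-57813, T(9)=-205905, T(10)=-733341, T(11)=-2611833, T(12)=-9302181, T(13)=-33130209, T(14)=-117994989, T(15)=-420245385; answer -420245385
Part 3: R2 = -420245385; w = 49045; 49045 = 5 * 17 * 577; number of divisors = (1+1) * (1+1) * (1+1) = 8; answer 8
Part 4: R3 = 8; d = -22; -4*(-22)^3 + 3*(-22)^1 - 4 = (42592) + (-66) + (-4) = 42522; answer 42522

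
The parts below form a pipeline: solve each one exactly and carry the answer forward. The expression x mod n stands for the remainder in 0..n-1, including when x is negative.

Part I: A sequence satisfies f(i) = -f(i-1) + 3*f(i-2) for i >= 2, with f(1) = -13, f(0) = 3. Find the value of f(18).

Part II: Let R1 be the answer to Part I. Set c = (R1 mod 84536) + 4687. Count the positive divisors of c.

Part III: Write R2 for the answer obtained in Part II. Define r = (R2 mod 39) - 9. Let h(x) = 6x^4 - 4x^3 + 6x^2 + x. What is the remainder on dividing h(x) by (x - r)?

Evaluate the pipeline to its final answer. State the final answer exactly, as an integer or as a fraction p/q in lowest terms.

Part I: f(2) = -1*(-13) + 3*(3) = 22; iterating: f(2)=22, f(3)=-61, f(4)=127, f(5)=-310, f(6)=691, f(7)=-1621, f(8)=3694, f(9)=-8557, f(10)=19639, f(11)=-45310, f(12)=104227, f(13)=-240157, f(14)=552838, f(15)=-1273309, f(16)=2931823, f(17)=-6751750, f(18)=15547219; answer 15547219
Part II: R1 = 15547219; c = 81818; 81818 = 2 * 11 * 3719; number of divisors = (1+1) * (1+1) * (1+1) = 8; answer 8
Part III: R2 = 8; r = -1; remainder = value at the root: 6*(-1)^4 - 4*(-1)^3 + 6*(-1)^2 + 1*(-1)^1 = (6) + (4) + (6) + (-1) = 15; answer 15

15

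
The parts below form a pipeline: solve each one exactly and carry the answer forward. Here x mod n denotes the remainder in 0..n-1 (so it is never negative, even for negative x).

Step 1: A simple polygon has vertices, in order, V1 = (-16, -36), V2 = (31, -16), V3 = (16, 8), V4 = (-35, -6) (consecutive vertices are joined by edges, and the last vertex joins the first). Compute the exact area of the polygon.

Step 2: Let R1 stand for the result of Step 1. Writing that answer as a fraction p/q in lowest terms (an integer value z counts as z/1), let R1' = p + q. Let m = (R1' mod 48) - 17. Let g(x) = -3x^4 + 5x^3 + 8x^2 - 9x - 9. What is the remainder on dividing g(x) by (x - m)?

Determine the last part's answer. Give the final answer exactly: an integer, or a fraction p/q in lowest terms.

Step 1: cross terms: (-16*-16 - 31*-36)=1372, (31*8 - 16*-16)=504, (16*-6 - -35*8)=184, (-35*-36 - -16*-6)=1164; twice the area = |3224| = 3224; area = 1612; answer 1612
Step 2: R1 = 1612; threaded value p + q = 1613; m = 12; remainder = value at the root: -3*(12)^4 + 5*(12)^3 + 8*(12)^2 - 9*(12)^1 - 9 = (-62208) + (8640) + (1152) + (-108) + (-9) = -52533; answer -52533

-52533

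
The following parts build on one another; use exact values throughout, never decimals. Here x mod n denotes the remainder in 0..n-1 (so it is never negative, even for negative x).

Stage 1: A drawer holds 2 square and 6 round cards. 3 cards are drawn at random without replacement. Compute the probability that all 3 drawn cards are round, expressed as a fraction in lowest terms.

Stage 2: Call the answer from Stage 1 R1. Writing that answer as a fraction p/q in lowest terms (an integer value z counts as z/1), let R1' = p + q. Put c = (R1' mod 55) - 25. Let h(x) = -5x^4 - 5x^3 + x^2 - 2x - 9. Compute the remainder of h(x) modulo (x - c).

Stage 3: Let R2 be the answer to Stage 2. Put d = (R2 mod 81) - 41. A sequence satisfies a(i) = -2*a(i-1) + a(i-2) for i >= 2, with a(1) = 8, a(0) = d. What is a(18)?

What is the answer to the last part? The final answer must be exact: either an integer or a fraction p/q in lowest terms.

Stage 1: total draws C(8,3) = 56; favorable C(6,3) = 20; P = 5/14; answer 5/14
Stage 2: R1 = 5/14; threaded value p + q = 19; c = -6; remainder = value at the root: -5*(-6)^4 - 5*(-6)^3 + 1*(-6)^2 - 2*(-6)^1 - 9 = (-6480) + (1080) + (36) + (12) + (-9) = -5361; answer -5361
Stage 3: R2 = -5361; d = 25; a(2) = -2*(8) + 1*(25) = 9; iterating: a(2)=9, a(3)=-10, a(4)=29, a(5)=-68, a(6)=165, a(7)=-398, a(8)=961, a(9)=-2320, a(10)=5601, a(11)=-13522, a(12)=32645, a(13)=-78812, a(14)=190269, a(15)=-459350, a(16)=1108969, a(17)=-2677288, a(18)=6463545; answer 6463545

6463545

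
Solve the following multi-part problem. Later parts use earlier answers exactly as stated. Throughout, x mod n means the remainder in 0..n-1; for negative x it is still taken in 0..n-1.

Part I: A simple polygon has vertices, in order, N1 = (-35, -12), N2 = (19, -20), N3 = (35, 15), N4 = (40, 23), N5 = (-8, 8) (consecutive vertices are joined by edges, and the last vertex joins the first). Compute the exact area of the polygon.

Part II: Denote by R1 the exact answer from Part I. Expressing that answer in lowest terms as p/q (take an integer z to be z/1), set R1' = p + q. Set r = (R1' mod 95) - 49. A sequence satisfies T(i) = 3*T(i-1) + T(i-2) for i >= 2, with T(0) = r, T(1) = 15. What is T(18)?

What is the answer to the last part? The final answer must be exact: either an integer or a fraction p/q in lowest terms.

Part I: cross terms: (-35*-20 - 19*-12)=928, (19*15 - 35*-20)=985, (35*23 - 40*15)=205, (40*8 - -8*23)=504, (-8*-12 - -35*8)=376; twice the area = |2998| = 2998; area = 1499; answer 1499
Part II: R1 = 1499; threaded value p + q = 1500; r = 26; T(2) = 3*(15) + 1*(26) = 71; iterating: T(2)=71, T(3)=228, T(4)=755, T(5)=2493, T(6)=8234, T(7)=27195, T(8)=89819, T(9)=296652, T(10)=979775, T(11)=3235977, T(12)=10687706, T(13)=35299095, T(14)=116584991, T(15)=385054068, T(16)=1271747195, T(17)=4200295653, T(18)=13872634154; answer 13872634154

13872634154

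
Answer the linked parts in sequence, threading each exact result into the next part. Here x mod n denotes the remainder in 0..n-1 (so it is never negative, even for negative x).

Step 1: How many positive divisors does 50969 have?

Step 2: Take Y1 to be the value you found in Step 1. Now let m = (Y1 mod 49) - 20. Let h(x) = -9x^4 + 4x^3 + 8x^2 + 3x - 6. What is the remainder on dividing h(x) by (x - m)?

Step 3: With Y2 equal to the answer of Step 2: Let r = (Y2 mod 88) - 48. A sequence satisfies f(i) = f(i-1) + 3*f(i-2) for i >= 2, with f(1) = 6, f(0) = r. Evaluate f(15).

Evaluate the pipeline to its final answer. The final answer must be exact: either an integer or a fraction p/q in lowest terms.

Step 1: 50969 is prime, so its only divisors are 1 and 50969; count = 2; answer 2
Step 2: Y1 = 2; m = -18; remainder = value at the root: -9*(-18)^4 + 4*(-18)^3 + 8*(-18)^2 + 3*(-18)^1 - 6 = (-944784) + (-23328) + (2592) + (-54) + (-6) = -965580; answer -965580
Step 3: Y2 = -965580; r = -4; f(2) = 1*(6) + 3*(-4) = -6; iterating: f(2)=-6, f(3)=12, f(4)=-6, f(5)=30, f(6)=12, f(7)=102, f(8)=138, f(9)=444, f(10)=858, f(11)=2190, f(12)=4764, f(13)=11334, f(14)=25626, f(15)=59628; answer 59628

59628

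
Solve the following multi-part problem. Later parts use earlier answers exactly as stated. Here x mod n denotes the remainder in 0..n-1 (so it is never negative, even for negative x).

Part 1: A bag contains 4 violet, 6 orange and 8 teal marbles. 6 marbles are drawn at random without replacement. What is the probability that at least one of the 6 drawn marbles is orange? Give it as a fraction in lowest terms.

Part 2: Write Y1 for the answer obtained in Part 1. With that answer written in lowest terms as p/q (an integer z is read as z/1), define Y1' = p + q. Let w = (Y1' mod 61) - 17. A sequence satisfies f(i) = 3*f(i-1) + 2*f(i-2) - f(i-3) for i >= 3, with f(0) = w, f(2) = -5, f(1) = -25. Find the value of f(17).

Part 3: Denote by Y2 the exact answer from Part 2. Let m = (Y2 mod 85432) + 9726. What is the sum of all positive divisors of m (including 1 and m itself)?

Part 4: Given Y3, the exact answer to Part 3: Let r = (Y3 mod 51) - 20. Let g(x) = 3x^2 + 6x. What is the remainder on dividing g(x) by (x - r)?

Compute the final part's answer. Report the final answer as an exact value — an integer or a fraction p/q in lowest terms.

Part 1: total draws C(18,6) = 18564; complement C(12,6) = 924; favorable 18564 - 924 = 17640; P = 210/221; answer 210/221
Part 2: Y1 = 210/221; threaded value p + q = 431; w = -13; f(3) = 3*(-5) + 2*(-25) - 1*(-13) = -52; iterating: f(3)=-52, f(4)=-141, f(5)=-522, f(6)=-1796, f(7)=-6291, f(8)=-21943, f(9)=-76615, f(10)=-267440, f(11)=-933607, f(12)=-3259086, f(13)=-11377032, f(14)=-39715661, f(15)=-138641961, f(16)=-483980173, f(17)=-1689508780; answer -1689508780
Part 3: Y2 = -1689508780; m = 89610; 89610 = 2 * 3 * 5 * 29 * 103; sigma = (1 + 2) * (1 + 3) * (1 + 5) * (1 + 29) * (1 + 103) = 3 * 4 * 6 * 30 * 104 = 224640; answer 224640
Part 4: Y3 = 224640; r = 16; remainder = value at the root: 3*(16)^2 + 6*(16)^1 = (768) + (96) = 864; answer 864

864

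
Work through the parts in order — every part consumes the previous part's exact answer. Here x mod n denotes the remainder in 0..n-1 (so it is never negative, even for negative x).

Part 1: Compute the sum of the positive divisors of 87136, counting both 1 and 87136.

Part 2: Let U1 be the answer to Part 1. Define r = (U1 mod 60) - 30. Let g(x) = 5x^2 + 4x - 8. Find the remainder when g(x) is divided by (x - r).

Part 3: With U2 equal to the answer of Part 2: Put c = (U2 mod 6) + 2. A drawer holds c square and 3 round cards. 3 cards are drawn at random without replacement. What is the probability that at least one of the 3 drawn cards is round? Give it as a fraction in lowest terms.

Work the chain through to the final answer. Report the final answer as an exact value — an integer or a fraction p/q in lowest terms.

16/21

Part 1: 87136 = 2^5 * 7 * 389; sigma = (1 + 2 + 4 + 8 + 16 + 32) * (1 + 7) * (1 + 389) = 63 * 8 * 390 = 196560; answer 196560
Part 2: U1 = 196560; r = -30; remainder = value at the root: 5*(-30)^2 + 4*(-30)^1 - 8 = (4500) + (-120) + (-8) = 4372; answer 4372
Part 3: U2 = 4372; c = 6; total draws C(9,3) = 84; complement C(6,3) = 20; favorable 84 - 20 = 64; P = 16/21; answer 16/21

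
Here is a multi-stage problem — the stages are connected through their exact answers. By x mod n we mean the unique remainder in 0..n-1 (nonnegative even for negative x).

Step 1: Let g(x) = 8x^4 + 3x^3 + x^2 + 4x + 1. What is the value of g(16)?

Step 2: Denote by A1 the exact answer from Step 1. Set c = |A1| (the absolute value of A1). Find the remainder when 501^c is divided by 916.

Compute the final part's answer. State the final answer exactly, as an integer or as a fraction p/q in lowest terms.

Step 1: 8*(16)^4 + 3*(16)^3 + 1*(16)^2 + 4*(16)^1 + 1 = (524288) + (12288) + (256) + (64) + (1) = 536897; answer 536897
Step 2: A1 = 536897; c = 536897; squarings mod 916: 501^1=501, 501^2=17, 501^4=289, 501^8=165, 501^16=661, 501^32=905, 501^64=121, 501^128=901, 501^256=225, 501^512=245, 501^1024=485, 501^2048=729, 501^4096=161, 501^8192=273, 501^16384=333, 501^32768=53, 501^65536=61, 501^131072=57, 501^262144=501, 501^524288=17; 501^536897 = 501^1 * 501^64 * 501^256 * 501^4096 * 501^8192 * 501^524288 = 901 (mod 916); answer 901

901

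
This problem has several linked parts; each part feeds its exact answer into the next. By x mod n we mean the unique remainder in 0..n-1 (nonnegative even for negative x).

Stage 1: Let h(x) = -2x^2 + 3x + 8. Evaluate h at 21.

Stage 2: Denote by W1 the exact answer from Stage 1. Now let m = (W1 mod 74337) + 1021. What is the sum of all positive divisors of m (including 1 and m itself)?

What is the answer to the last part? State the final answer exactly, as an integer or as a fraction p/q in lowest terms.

Stage 1: -2*(21)^2 + 3*(21)^1 + 8 = (-882) + (63) + (8) = -811; answer -811
Stage 2: W1 = -811; m = 74547; 74547 = 3^3 * 11 * 251; sigma = (1 + 3 + 9 + 27) * (1 + 11) * (1 + 251) = 40 * 12 * 252 = 120960; answer 120960

120960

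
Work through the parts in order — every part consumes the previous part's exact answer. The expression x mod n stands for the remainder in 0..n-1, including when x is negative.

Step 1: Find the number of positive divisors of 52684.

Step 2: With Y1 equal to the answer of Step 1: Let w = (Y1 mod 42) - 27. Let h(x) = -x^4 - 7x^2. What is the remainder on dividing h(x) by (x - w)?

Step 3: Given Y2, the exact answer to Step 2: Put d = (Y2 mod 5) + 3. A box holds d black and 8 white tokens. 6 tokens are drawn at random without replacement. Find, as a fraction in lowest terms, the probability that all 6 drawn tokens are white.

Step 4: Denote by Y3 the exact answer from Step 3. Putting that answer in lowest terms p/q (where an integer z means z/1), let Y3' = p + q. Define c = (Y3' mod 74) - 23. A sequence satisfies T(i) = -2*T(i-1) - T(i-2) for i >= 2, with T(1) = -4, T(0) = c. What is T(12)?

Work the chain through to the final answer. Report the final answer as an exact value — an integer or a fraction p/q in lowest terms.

-425

Step 1: 52684 = 2^2 * 13171; number of divisors = (2+1) * (1+1) = 6; answer 6
Step 2: Y1 = 6; w = -21; remainder = value at the root: -1*(-21)^4 - 7*(-21)^2 = (-194481) + (-3087) = -197568; answer -197568
Step 3: Y2 = -197568; d = 5; total draws C(13,6) = 1716; favorable C(8,6) = 28; P = 7/429; answer 7/429
Step 4: Y3 = 7/429; threaded value p + q = 436; c = 43; T(2) = -2*(-4) - 1*(43) = -35; iterating: T(2)=-35, T(3)=74, T(4)=-113, T(5)=152, T(6)=-191, T(7)=230, T(8)=-269, T(9)=308, T(10)=-347, T(11)=386, T(12)=-425; answer -425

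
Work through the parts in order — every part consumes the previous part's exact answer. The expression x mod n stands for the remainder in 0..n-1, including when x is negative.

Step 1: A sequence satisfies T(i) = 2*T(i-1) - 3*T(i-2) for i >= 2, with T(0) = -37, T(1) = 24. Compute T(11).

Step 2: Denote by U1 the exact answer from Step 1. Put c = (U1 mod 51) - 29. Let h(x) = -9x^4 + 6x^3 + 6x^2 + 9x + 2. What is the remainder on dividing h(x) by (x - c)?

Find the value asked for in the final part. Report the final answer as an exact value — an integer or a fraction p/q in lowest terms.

-139126

Step 1: T(2) = 2*(24) - 3*(-37) = 159; iterating: T(2)=159, T(3)=246, T(4)=15, T(5)=-708, T(6)=-1461, T(7)=-798, T(8)=2787, T(9)=7968, T(10)=7575, T(11)=-8754; answer -8754
Step 2: U1 = -8754; c = -11; remainder = value at the root: -9*(-11)^4 + 6*(-11)^3 + 6*(-11)^2 + 9*(-11)^1 + 2 = (-131769) + (-7986) + (726) + (-99) + (2) = -139126; answer -139126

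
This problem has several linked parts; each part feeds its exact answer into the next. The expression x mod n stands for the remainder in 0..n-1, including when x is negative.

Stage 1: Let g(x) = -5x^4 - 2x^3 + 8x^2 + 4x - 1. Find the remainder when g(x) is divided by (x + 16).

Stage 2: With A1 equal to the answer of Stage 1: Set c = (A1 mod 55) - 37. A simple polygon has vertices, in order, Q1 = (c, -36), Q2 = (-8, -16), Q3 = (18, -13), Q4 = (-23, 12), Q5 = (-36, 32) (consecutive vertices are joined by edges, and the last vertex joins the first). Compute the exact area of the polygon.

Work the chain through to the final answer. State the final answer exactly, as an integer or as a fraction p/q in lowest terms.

2309/2

Stage 1: remainder = value at the root: -5*(-16)^4 - 2*(-16)^3 + 8*(-16)^2 + 4*(-16)^1 - 1 = (-327680) + (8192) + (2048) + (-64) + (-1) = -317505; answer -317505
Stage 2: A1 = -317505; c = -27; cross terms: (-27*-16 - -8*-36)=144, (-8*-13 - 18*-16)=392, (18*12 - -23*-13)=-83, (-23*32 - -36*12)=-304, (-36*-36 - -27*32)=2160; twice the area = |2309| = 2309; area = 2309/2; answer 2309/2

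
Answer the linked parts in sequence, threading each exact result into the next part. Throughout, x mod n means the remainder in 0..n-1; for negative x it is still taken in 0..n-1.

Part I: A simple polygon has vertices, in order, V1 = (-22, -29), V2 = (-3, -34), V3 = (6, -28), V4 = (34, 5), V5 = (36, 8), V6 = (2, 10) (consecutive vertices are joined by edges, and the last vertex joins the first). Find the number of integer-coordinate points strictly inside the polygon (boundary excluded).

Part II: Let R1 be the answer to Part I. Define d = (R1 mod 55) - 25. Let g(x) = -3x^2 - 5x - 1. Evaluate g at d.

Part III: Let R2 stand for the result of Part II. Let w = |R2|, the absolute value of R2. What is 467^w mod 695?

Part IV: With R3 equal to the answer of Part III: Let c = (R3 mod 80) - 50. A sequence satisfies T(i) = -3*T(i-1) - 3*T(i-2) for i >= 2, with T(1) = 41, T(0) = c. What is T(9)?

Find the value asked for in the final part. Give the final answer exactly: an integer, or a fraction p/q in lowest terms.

Part I: cross terms: (-22*-34 - -3*-29)=661, (-3*-28 - 6*-34)=288, (6*5 - 34*-28)=982, (34*8 - 36*5)=92, (36*10 - 2*8)=344, (2*-29 - -22*10)=162; twice the area = |2529| = 2529; area = 2529/2; boundary points = 1 + 3 + 1 + 1 + 2 + 3 = 11; strictly interior points = area - boundary/2 + 1 = 1260; answer 1260
Part II: R1 = 1260; d = 25; -3*(25)^2 - 5*(25)^1 - 1 = (-1875) + (-125) + (-1) = -2001; answer -2001
Part III: R2 = -2001; w = 2001; squarings mod 695: 467^1=467, 467^2=554, 467^4=421, 467^8=16, 467^16=256, 467^32=206, 467^64=41, 467^128=291, 467^256=586, 467^512=66, 467^1024=186; 467^2001 = 467^1 * 467^16 * 467^64 * 467^128 * 467^256 * 467^512 * 467^1024 = 277 (mod 695); answer 277
Part IV: R3 = 277; c = -13; T(2) = -3*(41) - 3*(-13) = -84; iterating: T(2)=-84, T(3)=129, T(4)=-135, T(5)=18, T(6)=351, T(7)=-1107, T(8)=2268, T(9)=-3483; answer -3483

-3483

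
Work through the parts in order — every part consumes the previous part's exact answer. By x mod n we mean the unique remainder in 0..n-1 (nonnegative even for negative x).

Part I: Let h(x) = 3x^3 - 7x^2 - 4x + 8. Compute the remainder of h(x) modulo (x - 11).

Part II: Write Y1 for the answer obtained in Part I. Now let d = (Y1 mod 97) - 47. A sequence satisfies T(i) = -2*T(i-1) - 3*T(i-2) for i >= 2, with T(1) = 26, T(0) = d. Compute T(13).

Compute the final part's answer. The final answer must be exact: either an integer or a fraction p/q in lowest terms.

Part I: remainder = value at the root: 3*(11)^3 - 7*(11)^2 - 4*(11)^1 + 8 = (3993) + (-847) + (-44) + (8) = 3110; answer 3110
Part II: Y1 = 3110; d = -41; T(2) = -2*(26) - 3*(-41) = 71; iterating: T(2)=71, T(3)=-220, T(4)=227, T(5)=206, T(6)=-1093, T(7)=1568, T(8)=143, T(9)=-4990, T(10)=9551, T(11)=-4132, T(12)=-20389, T(13)=53174; answer 53174

53174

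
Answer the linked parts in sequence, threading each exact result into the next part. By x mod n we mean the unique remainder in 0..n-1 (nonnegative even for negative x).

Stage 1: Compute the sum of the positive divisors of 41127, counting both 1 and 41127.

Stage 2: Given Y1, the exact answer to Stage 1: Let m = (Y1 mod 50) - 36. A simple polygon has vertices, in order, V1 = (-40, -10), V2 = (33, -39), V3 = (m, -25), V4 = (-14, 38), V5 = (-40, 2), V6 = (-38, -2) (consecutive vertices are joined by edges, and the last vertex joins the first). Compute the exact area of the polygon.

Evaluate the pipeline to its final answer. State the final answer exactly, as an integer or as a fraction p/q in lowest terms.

2971/2

Stage 1: 41127 = 3 * 13709; sigma = (1 + 3) * (1 + 13709) = 4 * 13710 = 54840; answer 54840
Stage 2: Y1 = 54840; m = 4; cross terms: (-40*-39 - 33*-10)=1890, (33*-25 - 4*-39)=-669, (4*38 - -14*-25)=-198, (-14*2 - -40*38)=1492, (-40*-2 - -38*2)=156, (-38*-10 - -40*-2)=300; twice the area = |2971| = 2971; area = 2971/2; answer 2971/2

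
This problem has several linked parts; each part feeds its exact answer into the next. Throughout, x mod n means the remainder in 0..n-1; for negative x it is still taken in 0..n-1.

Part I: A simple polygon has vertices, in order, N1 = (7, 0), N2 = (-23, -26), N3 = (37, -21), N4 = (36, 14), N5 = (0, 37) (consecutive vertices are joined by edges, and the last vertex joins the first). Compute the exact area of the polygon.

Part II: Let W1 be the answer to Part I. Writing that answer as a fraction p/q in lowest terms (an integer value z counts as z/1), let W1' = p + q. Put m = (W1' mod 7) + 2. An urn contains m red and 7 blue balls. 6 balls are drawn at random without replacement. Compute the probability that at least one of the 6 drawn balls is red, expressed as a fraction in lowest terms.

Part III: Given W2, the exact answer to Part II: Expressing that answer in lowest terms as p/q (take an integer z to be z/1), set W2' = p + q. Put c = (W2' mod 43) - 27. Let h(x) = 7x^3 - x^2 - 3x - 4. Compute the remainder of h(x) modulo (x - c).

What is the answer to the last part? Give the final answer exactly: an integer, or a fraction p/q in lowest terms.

-456

Part I: cross terms: (7*-26 - -23*0)=-182, (-23*-21 - 37*-26)=1445, (37*14 - 36*-21)=1274, (36*37 - 0*14)=1332, (0*0 - 7*37)=-259; twice the area = |3610| = 3610; area = 1805; answer 1805
Part II: W1 = 1805; threaded value p + q = 1806; m = 2; total draws C(9,6) = 84; complement C(7,6) = 7; favorable 84 - 7 = 77; P = 11/12; answer 11/12
Part III: W2 = 11/12; threaded value p + q = 23; c = -4; remainder = value at the root: 7*(-4)^3 - 1*(-4)^2 - 3*(-4)^1 - 4 = (-448) + (-16) + (12) + (-4) = -456; answer -456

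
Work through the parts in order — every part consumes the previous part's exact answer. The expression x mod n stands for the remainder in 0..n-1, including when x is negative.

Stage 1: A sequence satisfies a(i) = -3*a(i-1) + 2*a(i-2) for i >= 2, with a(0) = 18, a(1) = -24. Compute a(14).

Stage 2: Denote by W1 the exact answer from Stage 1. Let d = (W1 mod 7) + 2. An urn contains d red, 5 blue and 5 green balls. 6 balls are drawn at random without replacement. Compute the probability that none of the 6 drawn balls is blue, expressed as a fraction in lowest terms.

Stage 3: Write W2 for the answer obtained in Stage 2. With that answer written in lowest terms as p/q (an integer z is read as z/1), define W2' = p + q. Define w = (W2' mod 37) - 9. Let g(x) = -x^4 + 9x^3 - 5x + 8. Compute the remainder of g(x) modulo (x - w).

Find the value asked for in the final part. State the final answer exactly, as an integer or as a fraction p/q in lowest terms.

Stage 1: a(2) = -3*(-24) + 2*(18) = 108; iterating: a(2)=108, a(3)=-372, a(4)=1332, a(5)=-4740, a(6)=16884, a(7)=-60132, a(8)=214164, a(9)=-762756, a(10)=2716596, a(11)=-9675300, a(12)=34459092, a(13)=-122727876, a(14)=437101812; answer 437101812
Stage 2: W1 = 437101812; d = 2; total draws C(12,6) = 924; favorable C(7,6) = 7; P = 1/132; answer 1/132
Stage 3: W2 = 1/132; threaded value p + q = 133; w = 13; remainder = value at the root: -1*(13)^4 + 9*(13)^3 - 5*(13)^1 + 8 = (-28561) + (19773) + (-65) + (8) = -8845; answer -8845

-8845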